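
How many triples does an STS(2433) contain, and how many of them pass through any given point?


An STS(v) is a 2-(v, 3, 1) BIBD: block size k = 3, λ = 1.
Replication: r(k − 1) = λ(v − 1) ⇒ r·2 = 2433 − 1 = 2432 ⇒ r = 1216.
Block count: b = v(v − 1)/6 = 2433·2432/6 = 5917056/6 = 986176.

r = 1216, b = 986176.


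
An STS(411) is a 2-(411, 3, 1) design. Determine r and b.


An STS(v) is a 2-(v, 3, 1) BIBD: block size k = 3, λ = 1.
Replication: r(k − 1) = λ(v − 1) ⇒ r·2 = 411 − 1 = 410 ⇒ r = 205.
Block count: b = v(v − 1)/6 = 411·410/6 = 168510/6 = 28085.
(Check via bk = vr: 28085·3 = 84255 = 411·205 = 84255 ✓.)

r = 205, b = 28085.


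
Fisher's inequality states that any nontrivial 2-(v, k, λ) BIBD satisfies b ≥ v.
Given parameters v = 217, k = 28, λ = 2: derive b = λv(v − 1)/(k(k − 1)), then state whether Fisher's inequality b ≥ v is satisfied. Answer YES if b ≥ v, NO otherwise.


b = λv(v − 1)/(k(k − 1)) = 2·217·216/(28·27) = 93744/756 = 124.
Compare with v = 217: b < v, so Fisher's inequality fails.

NO


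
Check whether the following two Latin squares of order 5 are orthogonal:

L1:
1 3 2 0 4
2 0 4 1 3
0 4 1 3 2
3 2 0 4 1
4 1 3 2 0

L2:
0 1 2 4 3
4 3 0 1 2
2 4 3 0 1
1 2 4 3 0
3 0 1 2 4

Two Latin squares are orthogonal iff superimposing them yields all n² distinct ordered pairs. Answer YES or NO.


Form the n² = 25 superimposed pairs (L1[i][j], L2[i][j]), row by row (rows and columns indexed from 0):
row 0: (1,0) (3,1) (2,2) (0,4) (4,3)
row 1: (2,4) (0,3) (4,0) (1,1) (3,2)
row 2: (0,2) (4,4) (1,3) (3,0) (2,1)
row 3: (3,1) (2,2) (0,4) (4,3) (1,0)
row 4: (4,3) (1,0) (3,1) (2,2) (0,4)
Orthogonality requires all 25 pairs distinct.
But the pair (3,1) repeats: cell (0,1) has L1 = 3, L2 = 1, and cell (3,0) has L1 = 3, L2 = 1.
A repeated pair means some other pair never occurs (only 15 distinct pairs out of 25), so the squares are not orthogonal.
Conclusion: NO.

NO


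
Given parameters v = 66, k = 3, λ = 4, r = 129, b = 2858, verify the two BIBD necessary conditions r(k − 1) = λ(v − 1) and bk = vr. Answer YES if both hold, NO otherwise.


Condition (i): r(k − 1) = 129·2 = 258; λ(v − 1) = 4·65 = 260. Match? NO.
Condition (ii): bk = 2858·3 = 8574; vr = 66·129 = 8514. Match? NO.
Both conditions hold? NO.

NO


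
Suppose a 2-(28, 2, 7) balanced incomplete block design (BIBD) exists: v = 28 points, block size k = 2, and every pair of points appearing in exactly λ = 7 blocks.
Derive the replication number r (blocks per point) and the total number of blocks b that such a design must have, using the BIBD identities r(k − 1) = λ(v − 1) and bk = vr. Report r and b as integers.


Any 2-(v, k, λ) BIBD satisfies two necessary conditions:
  (i)  Each point sits in r blocks, and counting incidences through any fixed point gives r(k − 1) = λ(v − 1), so r = λ(v − 1)/(k − 1).
  (ii) Total incidences bk = vr, so b = vr/k.
Step 1: r = λ(v − 1)/(k − 1) = 7·(28 − 1)/(2 − 1) = 7·27/1 = 189/1 = 189.
Step 2: b = vr/k = 28·189/2 = 5292/2 = 2646.
Check integrality: r = 189 ∈ Z ✓, b = 2646 ∈ Z ✓.
(These identities are necessary conditions: they determine r and b for any design with these parameters, but do not by themselves prove that one exists.)

r = 189, b = 2646.


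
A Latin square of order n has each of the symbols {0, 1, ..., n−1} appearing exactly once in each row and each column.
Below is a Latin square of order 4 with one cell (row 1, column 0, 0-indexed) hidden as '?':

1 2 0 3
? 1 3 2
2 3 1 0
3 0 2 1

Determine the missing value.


Row 1 contains symbols [1, 2, 3] — missing [0].
Column 0 contains symbols [1, 2, 3] — missing [0].
The missing symbol must appear in both missing sets; intersection = [0].
Therefore the hidden value is 0.

Missing value = 0.


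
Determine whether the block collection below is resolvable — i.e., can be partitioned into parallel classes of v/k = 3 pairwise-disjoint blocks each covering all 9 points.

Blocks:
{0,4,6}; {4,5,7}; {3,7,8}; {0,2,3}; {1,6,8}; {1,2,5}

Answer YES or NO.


v = 9, block size k = 3, number of blocks = 6.
For resolvability, blocks must partition into parallel classes of size v/k = 3.
Total blocks must therefore be a multiple of 3: 6 = 3·2 + 0 ⇒ divisible ✓.
Greedy packing gives 2 candidate class(es). Each should be a full parallel class (size 3, covers all 9 points).
  Class 1 (3 blocks): {0,4,6}; {3,7,8}; {1,2,5}. Points covered: [0, 1, 2, 3, 4, 5, 6, 7, 8].
  Class 2 (3 blocks): {4,5,7}; {0,2,3}; {1,6,8}. Points covered: [0, 1, 2, 3, 4, 5, 6, 7, 8].
All classes full (size 3)? YES. All classes cover every point? YES.
Resolvable? YES.

YES


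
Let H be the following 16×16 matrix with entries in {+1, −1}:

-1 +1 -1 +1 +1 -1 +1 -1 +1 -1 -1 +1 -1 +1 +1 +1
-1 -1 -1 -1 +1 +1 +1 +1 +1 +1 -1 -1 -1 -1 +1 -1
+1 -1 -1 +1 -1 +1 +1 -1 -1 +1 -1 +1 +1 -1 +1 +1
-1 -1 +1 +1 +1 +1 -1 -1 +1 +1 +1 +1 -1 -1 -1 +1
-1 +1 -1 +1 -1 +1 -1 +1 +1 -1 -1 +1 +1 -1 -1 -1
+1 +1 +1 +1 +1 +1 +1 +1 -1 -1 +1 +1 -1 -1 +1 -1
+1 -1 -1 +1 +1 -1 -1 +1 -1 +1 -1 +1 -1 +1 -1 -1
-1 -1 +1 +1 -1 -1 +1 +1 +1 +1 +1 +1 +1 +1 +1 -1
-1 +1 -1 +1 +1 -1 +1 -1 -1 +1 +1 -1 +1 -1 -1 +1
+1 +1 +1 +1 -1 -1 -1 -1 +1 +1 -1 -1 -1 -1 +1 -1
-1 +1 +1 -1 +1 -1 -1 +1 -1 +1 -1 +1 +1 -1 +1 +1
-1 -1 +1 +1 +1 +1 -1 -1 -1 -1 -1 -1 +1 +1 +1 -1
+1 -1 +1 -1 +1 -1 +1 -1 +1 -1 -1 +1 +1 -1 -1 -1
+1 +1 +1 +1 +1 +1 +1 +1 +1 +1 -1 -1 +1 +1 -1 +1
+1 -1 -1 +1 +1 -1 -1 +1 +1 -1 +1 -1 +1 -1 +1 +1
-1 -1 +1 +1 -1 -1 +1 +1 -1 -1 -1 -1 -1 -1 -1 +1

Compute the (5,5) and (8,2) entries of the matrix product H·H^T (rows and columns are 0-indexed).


Row 2 of H: [1, -1, -1, 1, -1, 1, 1, -1, -1, 1, -1, 1, 1, -1, 1, 1].
Row 5 of H: [1, 1, 1, 1, 1, 1, 1, 1, -1, -1, 1, 1, -1, -1, 1, -1].
Row 8 of H: [-1, 1, -1, 1, 1, -1, 1, -1, -1, 1, 1, -1, 1, -1, -1, 1].
(H·H^T)[5][5] = Σ_j H[5][j]·H[5][j] = (1)² + (1)² + (1)² + (1)² + (1)² + (1)² + (1)² + (1)² + (-1)² + (-1)² + (1)² + (1)² + (-1)² + (-1)² + (1)² + (-1)² = 1 + 1 + 1 + 1 + 1 + 1 + 1 + 1 + 1 + 1 + 1 + 1 + 1 + 1 + 1 + 1 = 16.
(H·H^T)[8][2] = Σ_j H[8][j]·H[2][j] = (-1)·(1) + (1)·(-1) + (-1)·(-1) + (1)·(1) + (1)·(-1) + (-1)·(1) + (1)·(1) + (-1)·(-1) + (-1)·(-1) + (1)·(1) + (1)·(-1) + (-1)·(1) + (1)·(1) + (-1)·(-1) + (-1)·(1) + (1)·(1) = -1 + -1 + 1 + 1 + -1 + -1 + 1 + 1 + 1 + 1 + -1 + -1 + 1 + 1 + -1 + 1 = 2.
Rows 8 and 2 are not orthogonal (dot product = 2 ≠ 0), so H is not a Hadamard matrix.

(5,5) entry = 16; (8,2) entry = 2.


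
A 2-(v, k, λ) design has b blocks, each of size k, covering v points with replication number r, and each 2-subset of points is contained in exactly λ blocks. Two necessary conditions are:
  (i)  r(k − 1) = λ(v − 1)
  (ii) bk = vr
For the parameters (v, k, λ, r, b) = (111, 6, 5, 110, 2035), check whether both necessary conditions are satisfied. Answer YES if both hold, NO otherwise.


Condition (i): r(k − 1) = 110·5 = 550; λ(v − 1) = 5·110 = 550. Match? YES.
Condition (ii): bk = 2035·6 = 12210; vr = 111·110 = 12210. Match? YES.
Both conditions hold? YES.

YES


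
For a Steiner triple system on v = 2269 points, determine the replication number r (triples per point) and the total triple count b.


An STS(v) is a 2-(v, 3, 1) BIBD: block size k = 3, λ = 1.
Replication: r(k − 1) = λ(v − 1) ⇒ r·2 = 2269 − 1 = 2268 ⇒ r = 1134.
Block count: b = v(v − 1)/6 = 2269·2268/6 = 5146092/6 = 857682.

r = 1134, b = 857682.


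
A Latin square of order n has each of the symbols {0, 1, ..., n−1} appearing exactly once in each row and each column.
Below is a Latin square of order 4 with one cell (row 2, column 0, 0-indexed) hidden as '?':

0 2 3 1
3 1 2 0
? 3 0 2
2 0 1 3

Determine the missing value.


Row 2 contains symbols [0, 2, 3] — missing [1].
Column 0 contains symbols [0, 2, 3] — missing [1].
The missing symbol must appear in both missing sets; intersection = [1].
Therefore the hidden value is 1.

Missing value = 1.


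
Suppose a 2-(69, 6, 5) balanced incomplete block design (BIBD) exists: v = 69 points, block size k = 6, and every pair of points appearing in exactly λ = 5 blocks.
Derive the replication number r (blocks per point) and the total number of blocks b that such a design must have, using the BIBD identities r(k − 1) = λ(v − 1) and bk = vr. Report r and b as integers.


Any 2-(v, k, λ) BIBD satisfies two necessary conditions:
  (i)  Each point sits in r blocks, and counting incidences through any fixed point gives r(k − 1) = λ(v − 1), so r = λ(v − 1)/(k − 1).
  (ii) Total incidences bk = vr, so b = vr/k.
Step 1: r = λ(v − 1)/(k − 1) = 5·(69 − 1)/(6 − 1) = 5·68/5 = 340/5 = 68.
Step 2: b = vr/k = 69·68/6 = 4692/6 = 782.
Check integrality: r = 68 ∈ Z ✓, b = 782 ∈ Z ✓.
(These identities are necessary conditions: they determine r and b for any design with these parameters, but do not by themselves prove that one exists.)

r = 68, b = 782.


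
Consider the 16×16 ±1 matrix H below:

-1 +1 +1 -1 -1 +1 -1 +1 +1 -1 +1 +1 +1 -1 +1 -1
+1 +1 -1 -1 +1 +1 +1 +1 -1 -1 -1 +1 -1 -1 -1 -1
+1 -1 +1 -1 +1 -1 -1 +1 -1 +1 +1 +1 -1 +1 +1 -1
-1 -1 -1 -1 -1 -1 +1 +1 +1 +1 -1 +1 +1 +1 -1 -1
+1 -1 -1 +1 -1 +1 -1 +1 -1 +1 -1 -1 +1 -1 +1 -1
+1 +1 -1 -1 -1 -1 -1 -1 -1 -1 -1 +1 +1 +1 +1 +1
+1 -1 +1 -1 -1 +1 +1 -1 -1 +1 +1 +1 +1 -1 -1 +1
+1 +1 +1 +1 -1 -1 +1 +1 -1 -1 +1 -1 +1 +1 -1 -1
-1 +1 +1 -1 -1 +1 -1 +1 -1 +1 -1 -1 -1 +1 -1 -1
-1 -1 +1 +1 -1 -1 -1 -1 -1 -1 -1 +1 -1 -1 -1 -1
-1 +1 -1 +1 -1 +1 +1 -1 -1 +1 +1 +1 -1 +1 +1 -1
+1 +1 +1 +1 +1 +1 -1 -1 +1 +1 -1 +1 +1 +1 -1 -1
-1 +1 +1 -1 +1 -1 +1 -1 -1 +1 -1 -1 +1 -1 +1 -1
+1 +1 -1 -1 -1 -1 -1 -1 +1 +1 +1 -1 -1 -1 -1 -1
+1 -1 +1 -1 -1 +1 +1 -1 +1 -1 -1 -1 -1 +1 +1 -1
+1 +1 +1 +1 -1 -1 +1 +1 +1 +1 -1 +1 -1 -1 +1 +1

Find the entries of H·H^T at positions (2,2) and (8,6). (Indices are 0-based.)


Row 2 of H: [1, -1, 1, -1, 1, -1, -1, 1, -1, 1, 1, 1, -1, 1, 1, -1].
Row 6 of H: [1, -1, 1, -1, -1, 1, 1, -1, -1, 1, 1, 1, 1, -1, -1, 1].
Row 8 of H: [-1, 1, 1, -1, -1, 1, -1, 1, -1, 1, -1, -1, -1, 1, -1, -1].
(H·H^T)[2][2] = Σ_j H[2][j]·H[2][j] = (1)² + (-1)² + (1)² + (-1)² + (1)² + (-1)² + (-1)² + (1)² + (-1)² + (1)² + (1)² + (1)² + (-1)² + (1)² + (1)² + (-1)² = 1 + 1 + 1 + 1 + 1 + 1 + 1 + 1 + 1 + 1 + 1 + 1 + 1 + 1 + 1 + 1 = 16.
(H·H^T)[8][6] = Σ_j H[8][j]·H[6][j] = (-1)·(1) + (1)·(-1) + (1)·(1) + (-1)·(-1) + (-1)·(-1) + (1)·(1) + (-1)·(1) + (1)·(-1) + (-1)·(-1) + (1)·(1) + (-1)·(1) + (-1)·(1) + (-1)·(1) + (1)·(-1) + (-1)·(-1) + (-1)·(1) = -1 + -1 + 1 + 1 + 1 + 1 + -1 + -1 + 1 + 1 + -1 + -1 + -1 + -1 + 1 + -1 = -2.
Rows 8 and 6 are not orthogonal (dot product = -2 ≠ 0), so H is not a Hadamard matrix.

(2,2) entry = 16; (8,6) entry = -2.


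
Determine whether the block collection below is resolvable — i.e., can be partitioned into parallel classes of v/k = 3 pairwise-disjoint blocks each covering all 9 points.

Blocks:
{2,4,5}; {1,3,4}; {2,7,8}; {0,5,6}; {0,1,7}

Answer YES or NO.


v = 9, block size k = 3, number of blocks = 5.
For resolvability, blocks must partition into parallel classes of size v/k = 3.
Total blocks must therefore be a multiple of 3: 5 = 3·1 + 2 ⇒ not divisible ✗.
Resolvable? NO.

NO


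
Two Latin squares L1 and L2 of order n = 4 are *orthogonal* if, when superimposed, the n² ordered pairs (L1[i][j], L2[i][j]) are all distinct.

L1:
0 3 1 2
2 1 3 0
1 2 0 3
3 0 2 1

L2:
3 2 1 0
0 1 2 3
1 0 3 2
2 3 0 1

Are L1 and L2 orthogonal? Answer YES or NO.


Form the n² = 16 superimposed pairs (L1[i][j], L2[i][j]), row by row (rows and columns indexed from 0):
row 0: (0,3) (3,2) (1,1) (2,0)
row 1: (2,0) (1,1) (3,2) (0,3)
row 2: (1,1) (2,0) (0,3) (3,2)
row 3: (3,2) (0,3) (2,0) (1,1)
Orthogonality requires all 16 pairs distinct.
But the pair (2,0) repeats: cell (0,3) has L1 = 2, L2 = 0, and cell (1,0) has L1 = 2, L2 = 0.
A repeated pair means some other pair never occurs (only 4 distinct pairs out of 16), so the squares are not orthogonal.
Conclusion: NO.

NO


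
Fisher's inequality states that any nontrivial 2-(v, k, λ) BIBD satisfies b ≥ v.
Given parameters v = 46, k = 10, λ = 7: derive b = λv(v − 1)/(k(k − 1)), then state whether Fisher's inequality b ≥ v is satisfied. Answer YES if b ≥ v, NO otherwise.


r = λ(v − 1)/(k − 1) = 7·45/9 = 35.
b = vr/k = 46·35/10 = 161.
Fisher's inequality: b ≥ v ⇔ 161 ≥ 46? YES.

YES


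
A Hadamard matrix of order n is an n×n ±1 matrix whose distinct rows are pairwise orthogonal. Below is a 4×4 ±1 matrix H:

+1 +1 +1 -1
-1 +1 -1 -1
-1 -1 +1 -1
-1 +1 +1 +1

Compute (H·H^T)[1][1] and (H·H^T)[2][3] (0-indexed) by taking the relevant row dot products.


Row 1 of H: [-1, 1, -1, -1].
Row 2 of H: [-1, -1, 1, -1].
Row 3 of H: [-1, 1, 1, 1].
(H·H^T)[1][1] = Σ_j H[1][j]·H[1][j] = (-1)² + (1)² + (-1)² + (-1)² = 1 + 1 + 1 + 1 = 4.
(H·H^T)[2][3] = Σ_j H[2][j]·H[3][j] = (-1)·(-1) + (-1)·(1) + (1)·(1) + (-1)·(1) = 1 + -1 + 1 + -1 = 0.
So rows 2 and 3 are orthogonal; the diagonal entry equals n = 4.

(1,1) entry = 4; (2,3) entry = 0.


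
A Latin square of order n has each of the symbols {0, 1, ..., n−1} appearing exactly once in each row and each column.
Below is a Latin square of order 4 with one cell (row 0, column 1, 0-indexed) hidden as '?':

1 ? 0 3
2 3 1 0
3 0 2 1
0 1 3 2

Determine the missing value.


Row 0 contains symbols [0, 1, 3] — missing [2].
Column 1 contains symbols [0, 1, 3] — missing [2].
The missing symbol must appear in both missing sets; intersection = [2].
Therefore the hidden value is 2.

Missing value = 2.


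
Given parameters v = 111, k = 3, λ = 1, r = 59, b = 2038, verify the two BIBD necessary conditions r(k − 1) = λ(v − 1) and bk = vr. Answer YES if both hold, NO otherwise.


Condition (i): r(k − 1) = 59·2 = 118; λ(v − 1) = 1·110 = 110. Match? NO.
Condition (ii): bk = 2038·3 = 6114; vr = 111·59 = 6549. Match? NO.
Both conditions hold? NO.

NO


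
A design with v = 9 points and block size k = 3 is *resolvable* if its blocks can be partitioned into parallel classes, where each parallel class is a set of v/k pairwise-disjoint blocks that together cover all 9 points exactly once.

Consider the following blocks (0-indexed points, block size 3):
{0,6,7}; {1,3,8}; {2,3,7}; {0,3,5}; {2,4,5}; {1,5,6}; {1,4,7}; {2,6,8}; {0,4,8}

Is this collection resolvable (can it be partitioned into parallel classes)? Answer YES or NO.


v = 9, block size k = 3, number of blocks = 9.
For resolvability, blocks must partition into parallel classes of size v/k = 3.
Total blocks must therefore be a multiple of 3: 9 = 3·3 + 0 ⇒ divisible ✓.
Greedy packing gives 3 candidate class(es). Each should be a full parallel class (size 3, covers all 9 points).
  Class 1 (3 blocks): {0,6,7}; {1,3,8}; {2,4,5}. Points covered: [0, 1, 2, 3, 4, 5, 6, 7, 8].
  Class 2 (3 blocks): {2,3,7}; {1,5,6}; {0,4,8}. Points covered: [0, 1, 2, 3, 4, 5, 6, 7, 8].
  Class 3 (3 blocks): {0,3,5}; {1,4,7}; {2,6,8}. Points covered: [0, 1, 2, 3, 4, 5, 6, 7, 8].
All classes full (size 3)? YES. All classes cover every point? YES.
Resolvable? YES.

YES


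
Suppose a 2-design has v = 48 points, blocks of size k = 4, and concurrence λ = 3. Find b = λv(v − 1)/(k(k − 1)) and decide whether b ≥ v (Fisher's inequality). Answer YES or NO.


b = λv(v − 1)/(k(k − 1)) = 3·48·47/(4·3) = 6768/12 = 564.
Compare with v = 48: b ≥ v, so Fisher's inequality holds.

YES


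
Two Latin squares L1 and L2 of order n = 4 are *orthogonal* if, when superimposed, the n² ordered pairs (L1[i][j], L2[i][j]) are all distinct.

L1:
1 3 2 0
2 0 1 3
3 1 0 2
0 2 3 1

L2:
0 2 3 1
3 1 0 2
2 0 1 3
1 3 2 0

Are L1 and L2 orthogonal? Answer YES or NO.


Form the n² = 16 superimposed pairs (L1[i][j], L2[i][j]), row by row (rows and columns indexed from 0):
row 0: (1,0) (3,2) (2,3) (0,1)
row 1: (2,3) (0,1) (1,0) (3,2)
row 2: (3,2) (1,0) (0,1) (2,3)
row 3: (0,1) (2,3) (3,2) (1,0)
Orthogonality requires all 16 pairs distinct.
But the pair (2,3) repeats: cell (0,2) has L1 = 2, L2 = 3, and cell (1,0) has L1 = 2, L2 = 3.
A repeated pair means some other pair never occurs (only 4 distinct pairs out of 16), so the squares are not orthogonal.
Conclusion: NO.

NO


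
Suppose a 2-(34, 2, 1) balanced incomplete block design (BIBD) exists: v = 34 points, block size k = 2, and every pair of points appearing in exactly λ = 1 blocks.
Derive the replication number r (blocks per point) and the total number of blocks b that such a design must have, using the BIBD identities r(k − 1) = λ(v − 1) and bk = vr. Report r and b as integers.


Any 2-(v, k, λ) BIBD satisfies two necessary conditions:
  (i)  Each point sits in r blocks, and counting incidences through any fixed point gives r(k − 1) = λ(v − 1), so r = λ(v − 1)/(k − 1).
  (ii) Total incidences bk = vr, so b = vr/k.
Step 1: r = λ(v − 1)/(k − 1) = 1·(34 − 1)/(2 − 1) = 1·33/1 = 33/1 = 33.
Step 2: b = vr/k = 34·33/2 = 1122/2 = 561.
Check integrality: r = 33 ∈ Z ✓, b = 561 ∈ Z ✓.
(These identities are necessary conditions: they determine r and b for any design with these parameters, but do not by themselves prove that one exists.)

r = 33, b = 561.


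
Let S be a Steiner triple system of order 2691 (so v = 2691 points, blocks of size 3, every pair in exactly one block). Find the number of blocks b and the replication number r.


An STS(v) is a 2-(v, 3, 1) BIBD: block size k = 3, λ = 1.
Replication: r(k − 1) = λ(v − 1) ⇒ r·2 = 2691 − 1 = 2690 ⇒ r = 1345.
Block count: bk = vr ⇒ b·3 = 2691·1345 = 3619395 ⇒ b = 1206465.

r = 1345, b = 1206465.


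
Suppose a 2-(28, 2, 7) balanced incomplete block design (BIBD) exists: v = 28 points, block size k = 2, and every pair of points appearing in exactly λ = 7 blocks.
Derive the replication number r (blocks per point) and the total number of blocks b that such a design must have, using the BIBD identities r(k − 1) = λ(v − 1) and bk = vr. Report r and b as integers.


Any 2-(v, k, λ) BIBD satisfies two necessary conditions:
  (i)  Each point sits in r blocks, and counting incidences through any fixed point gives r(k − 1) = λ(v − 1), so r = λ(v − 1)/(k − 1).
  (ii) Total incidences bk = vr, so b = vr/k.
Step 1: r = λ(v − 1)/(k − 1) = 7·(28 − 1)/(2 − 1) = 7·27/1 = 189/1 = 189.
Step 2: b = vr/k = 28·189/2 = 5292/2 = 2646.
Check integrality: r = 189 ∈ Z ✓, b = 2646 ∈ Z ✓.
(These identities are necessary conditions: they determine r and b for any design with these parameters, but do not by themselves prove that one exists.)

r = 189, b = 2646.


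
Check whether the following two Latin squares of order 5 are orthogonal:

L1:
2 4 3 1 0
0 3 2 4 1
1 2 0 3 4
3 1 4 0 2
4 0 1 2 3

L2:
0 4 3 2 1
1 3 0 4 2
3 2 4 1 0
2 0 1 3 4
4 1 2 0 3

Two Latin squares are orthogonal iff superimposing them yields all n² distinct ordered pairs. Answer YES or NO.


Form the n² = 25 superimposed pairs (L1[i][j], L2[i][j]), row by row (rows and columns indexed from 0):
row 0: (2,0) (4,4) (3,3) (1,2) (0,1)
row 1: (0,1) (3,3) (2,0) (4,4) (1,2)
row 2: (1,3) (2,2) (0,4) (3,1) (4,0)
row 3: (3,2) (1,0) (4,1) (0,3) (2,4)
row 4: (4,4) (0,1) (1,2) (2,0) (3,3)
Orthogonality requires all 25 pairs distinct.
But the pair (0,1) repeats: cell (0,4) has L1 = 0, L2 = 1, and cell (1,0) has L1 = 0, L2 = 1.
A repeated pair means some other pair never occurs (only 15 distinct pairs out of 25), so the squares are not orthogonal.
Conclusion: NO.

NO


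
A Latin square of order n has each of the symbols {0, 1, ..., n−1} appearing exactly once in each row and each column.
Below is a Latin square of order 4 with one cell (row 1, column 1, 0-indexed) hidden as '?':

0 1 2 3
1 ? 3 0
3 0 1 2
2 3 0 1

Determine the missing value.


Row 1 contains symbols [0, 1, 3] — missing [2].
Column 1 contains symbols [0, 1, 3] — missing [2].
The missing symbol must appear in both missing sets; intersection = [2].
Therefore the hidden value is 2.

Missing value = 2.


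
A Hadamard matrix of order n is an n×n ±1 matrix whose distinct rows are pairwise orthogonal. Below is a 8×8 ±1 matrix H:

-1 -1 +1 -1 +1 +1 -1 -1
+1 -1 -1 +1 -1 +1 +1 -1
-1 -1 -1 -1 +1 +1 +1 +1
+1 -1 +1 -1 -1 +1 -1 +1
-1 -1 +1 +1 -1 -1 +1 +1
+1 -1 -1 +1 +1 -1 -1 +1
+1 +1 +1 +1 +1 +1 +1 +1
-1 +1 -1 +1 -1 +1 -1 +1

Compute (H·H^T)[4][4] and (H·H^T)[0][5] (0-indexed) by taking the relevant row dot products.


Row 0 of H: [-1, -1, 1, -1, 1, 1, -1, -1].
Row 4 of H: [-1, -1, 1, 1, -1, -1, 1, 1].
Row 5 of H: [1, -1, -1, 1, 1, -1, -1, 1].
(H·H^T)[4][4] = Σ_j H[4][j]·H[4][j] = (-1)² + (-1)² + (1)² + (1)² + (-1)² + (-1)² + (1)² + (1)² = 1 + 1 + 1 + 1 + 1 + 1 + 1 + 1 = 8.
(H·H^T)[0][5] = Σ_j H[0][j]·H[5][j] = (-1)·(1) + (-1)·(-1) + (1)·(-1) + (-1)·(1) + (1)·(1) + (1)·(-1) + (-1)·(-1) + (-1)·(1) = -1 + 1 + -1 + -1 + 1 + -1 + 1 + -1 = -2.
Rows 0 and 5 are not orthogonal (dot product = -2 ≠ 0), so H is not a Hadamard matrix.

(4,4) entry = 8; (0,5) entry = -2.


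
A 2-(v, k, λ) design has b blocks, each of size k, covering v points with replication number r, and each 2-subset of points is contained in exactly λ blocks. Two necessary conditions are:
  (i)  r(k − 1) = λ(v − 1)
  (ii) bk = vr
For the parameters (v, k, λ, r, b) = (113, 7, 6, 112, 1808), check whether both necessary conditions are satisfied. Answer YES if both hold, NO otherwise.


Condition (i): r(k − 1) = 112·6 = 672; λ(v − 1) = 6·112 = 672. Match? YES.
Condition (ii): bk = 1808·7 = 12656; vr = 113·112 = 12656. Match? YES.
Both conditions hold? YES.

YES


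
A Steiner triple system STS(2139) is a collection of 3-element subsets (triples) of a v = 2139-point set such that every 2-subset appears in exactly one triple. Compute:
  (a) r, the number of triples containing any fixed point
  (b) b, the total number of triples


An STS(v) is a 2-(v, 3, 1) BIBD: block size k = 3, λ = 1.
Replication: r(k − 1) = λ(v − 1) ⇒ r·2 = 2139 − 1 = 2138 ⇒ r = 1069.
Block count: b = v(v − 1)/6 = 2139·2138/6 = 4573182/6 = 762197.

r = 1069, b = 762197.


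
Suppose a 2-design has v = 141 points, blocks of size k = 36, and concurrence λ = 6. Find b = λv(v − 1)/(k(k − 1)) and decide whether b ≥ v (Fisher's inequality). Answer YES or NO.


r = λ(v − 1)/(k − 1) = 6·140/35 = 24.
b = vr/k = 141·24/36 = 94.
Fisher's inequality: b ≥ v ⇔ 94 ≥ 141? NO.

NO


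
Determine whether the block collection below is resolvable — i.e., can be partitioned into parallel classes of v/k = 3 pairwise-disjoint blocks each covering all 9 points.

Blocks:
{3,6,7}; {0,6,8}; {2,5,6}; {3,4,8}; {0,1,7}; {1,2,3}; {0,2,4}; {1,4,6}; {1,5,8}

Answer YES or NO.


v = 9, block size k = 3, number of blocks = 9.
For resolvability, blocks must partition into parallel classes of size v/k = 3.
Total blocks must therefore be a multiple of 3: 9 = 3·3 + 0 ⇒ divisible ✓.
Consider block {0,6,8}. The only other block(s) in the collection disjoint from it are {1,2,3} — just 1 block(s). Any parallel class containing {0,6,8} would need 2 other blocks each disjoint from it, so no parallel class of size 3 can contain {0,6,8}.
Since every block must belong to some parallel class in a resolution, the collection cannot be partitioned into parallel classes.
Resolvable? NO.

NO


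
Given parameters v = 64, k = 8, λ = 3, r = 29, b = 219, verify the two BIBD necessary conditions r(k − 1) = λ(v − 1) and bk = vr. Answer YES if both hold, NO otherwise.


Condition (i): r(k − 1) = 29·7 = 203; λ(v − 1) = 3·63 = 189. Match? NO.
Condition (ii): bk = 219·8 = 1752; vr = 64·29 = 1856. Match? NO.
Both conditions hold? NO.

NO


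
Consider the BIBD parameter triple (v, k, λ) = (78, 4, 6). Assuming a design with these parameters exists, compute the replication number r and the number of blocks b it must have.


Any 2-(v, k, λ) BIBD satisfies two necessary conditions:
  (i)  Each point sits in r blocks, and counting incidences through any fixed point gives r(k − 1) = λ(v − 1), so r = λ(v − 1)/(k − 1).
  (ii) Total incidences bk = vr, so b = vr/k.
Step 1: r = λ(v − 1)/(k − 1) = 6·(78 − 1)/(4 − 1) = 6·77/3 = 462/3 = 154.
Step 2: b = vr/k = 78·154/4 = 12012/4 = 3003.
Check integrality: r = 154 ∈ Z ✓, b = 3003 ∈ Z ✓.
(These identities are necessary conditions: they determine r and b for any design with these parameters, but do not by themselves prove that one exists.)

r = 154, b = 3003.


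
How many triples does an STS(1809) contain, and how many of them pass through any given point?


An STS(v) is a 2-(v, 3, 1) BIBD: block size k = 3, λ = 1.
Replication: r(k − 1) = λ(v − 1) ⇒ r·2 = 1809 − 1 = 1808 ⇒ r = 904.
Block count: bk = vr ⇒ b·3 = 1809·904 = 1635336 ⇒ b = 545112.
(Check via b = v(v − 1)/6 = 1809·1808/6 = 3270672/6 = 545112.)

r = 904, b = 545112.


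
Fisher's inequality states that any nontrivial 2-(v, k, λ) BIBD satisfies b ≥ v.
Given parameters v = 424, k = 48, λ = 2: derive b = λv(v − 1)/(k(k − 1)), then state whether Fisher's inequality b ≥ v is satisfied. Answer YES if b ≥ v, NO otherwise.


b = λv(v − 1)/(k(k − 1)) = 2·424·423/(48·47) = 358704/2256 = 159.
Compare with v = 424: b < v, so Fisher's inequality fails.

NO


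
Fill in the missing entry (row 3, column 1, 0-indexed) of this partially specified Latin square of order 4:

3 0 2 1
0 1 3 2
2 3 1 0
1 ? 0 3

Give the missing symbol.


Row 3 contains symbols [0, 1, 3] — missing [2].
Column 1 contains symbols [0, 1, 3] — missing [2].
The missing symbol must appear in both missing sets; intersection = [2].
Therefore the hidden value is 2.

Missing value = 2.


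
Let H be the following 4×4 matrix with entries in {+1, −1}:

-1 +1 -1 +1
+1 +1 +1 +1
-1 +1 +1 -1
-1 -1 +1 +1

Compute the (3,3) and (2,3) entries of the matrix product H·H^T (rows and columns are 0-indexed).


Row 2 of H: [-1, 1, 1, -1].
Row 3 of H: [-1, -1, 1, 1].
(H·H^T)[3][3] = Σ_j H[3][j]·H[3][j] = (-1)² + (-1)² + (1)² + (1)² = 1 + 1 + 1 + 1 = 4.
(H·H^T)[2][3] = Σ_j H[2][j]·H[3][j] = (-1)·(-1) + (1)·(-1) + (1)·(1) + (-1)·(1) = 1 + -1 + 1 + -1 = 0.
So rows 2 and 3 are orthogonal; the diagonal entry equals n = 4.

(3,3) entry = 4; (2,3) entry = 0.


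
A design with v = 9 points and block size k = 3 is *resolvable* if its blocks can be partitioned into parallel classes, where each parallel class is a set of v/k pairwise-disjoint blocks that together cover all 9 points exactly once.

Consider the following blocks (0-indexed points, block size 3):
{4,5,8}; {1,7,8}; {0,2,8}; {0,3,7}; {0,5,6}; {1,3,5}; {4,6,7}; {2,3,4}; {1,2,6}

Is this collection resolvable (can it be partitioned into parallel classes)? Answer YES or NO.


v = 9, block size k = 3, number of blocks = 9.
For resolvability, blocks must partition into parallel classes of size v/k = 3.
Total blocks must therefore be a multiple of 3: 9 = 3·3 + 0 ⇒ divisible ✓.
Greedy packing gives 3 candidate class(es). Each should be a full parallel class (size 3, covers all 9 points).
  Class 1 (3 blocks): {4,5,8}; {0,3,7}; {1,2,6}. Points covered: [0, 1, 2, 3, 4, 5, 6, 7, 8].
  Class 2 (3 blocks): {1,7,8}; {0,5,6}; {2,3,4}. Points covered: [0, 1, 2, 3, 4, 5, 6, 7, 8].
  Class 3 (3 blocks): {0,2,8}; {1,3,5}; {4,6,7}. Points covered: [0, 1, 2, 3, 4, 5, 6, 7, 8].
All classes full (size 3)? YES. All classes cover every point? YES.
Resolvable? YES.

YES


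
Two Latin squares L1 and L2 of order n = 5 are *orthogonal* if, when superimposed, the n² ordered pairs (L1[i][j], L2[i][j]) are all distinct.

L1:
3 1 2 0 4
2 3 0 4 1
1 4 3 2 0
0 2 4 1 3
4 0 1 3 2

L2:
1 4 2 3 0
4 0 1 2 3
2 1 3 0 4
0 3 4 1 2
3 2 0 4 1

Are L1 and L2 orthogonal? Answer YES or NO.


Form the n² = 25 superimposed pairs (L1[i][j], L2[i][j]), row by row (rows and columns indexed from 0):
row 0: (3,1) (1,4) (2,2) (0,3) (4,0)
row 1: (2,4) (3,0) (0,1) (4,2) (1,3)
row 2: (1,2) (4,1) (3,3) (2,0) (0,4)
row 3: (0,0) (2,3) (4,4) (1,1) (3,2)
row 4: (4,3) (0,2) (1,0) (3,4) (2,1)
Orthogonality requires all 25 pairs distinct.
Check by first coordinate: for each symbol s of L1, list the L2 entries in the n cells where L1 = s; they must all differ.
  L1 = 0: L2 entries (in reading order) 3, 1, 4, 0, 2 — all 5 distinct ✓
  L1 = 1: L2 entries (in reading order) 4, 3, 2, 1, 0 — all 5 distinct ✓
  L1 = 2: L2 entries (in reading order) 2, 4, 0, 3, 1 — all 5 distinct ✓
  L1 = 3: L2 entries (in reading order) 1, 0, 3, 2, 4 — all 5 distinct ✓
  L1 = 4: L2 entries (in reading order) 0, 2, 1, 4, 3 — all 5 distinct ✓
Every symbol of L1 meets every symbol of L2 exactly once, so all 25 pairs are distinct (25 of 25).
Conclusion: YES.

YES


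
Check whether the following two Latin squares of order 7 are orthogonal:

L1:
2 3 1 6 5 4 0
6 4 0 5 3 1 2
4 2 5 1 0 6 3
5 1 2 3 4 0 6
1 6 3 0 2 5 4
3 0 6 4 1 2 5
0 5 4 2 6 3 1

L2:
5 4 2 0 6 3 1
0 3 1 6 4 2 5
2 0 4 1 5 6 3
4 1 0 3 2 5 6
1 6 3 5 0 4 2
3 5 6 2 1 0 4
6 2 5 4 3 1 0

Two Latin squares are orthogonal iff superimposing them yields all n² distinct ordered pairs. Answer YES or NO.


Form the n² = 49 superimposed pairs (L1[i][j], L2[i][j]), row by row (rows and columns indexed from 0):
row 0: (2,5) (3,4) (1,2) (6,0) (5,6) (4,3) (0,1)
row 1: (6,0) (4,3) (0,1) (5,6) (3,4) (1,2) (2,5)
row 2: (4,2) (2,0) (5,4) (1,1) (0,5) (6,6) (3,3)
row 3: (5,4) (1,1) (2,0) (3,3) (4,2) (0,5) (6,6)
row 4: (1,1) (6,6) (3,3) (0,5) (2,0) (5,4) (4,2)
row 5: (3,3) (0,5) (6,6) (4,2) (1,1) (2,0) (5,4)
row 6: (0,6) (5,2) (4,5) (2,4) (6,3) (3,1) (1,0)
Orthogonality requires all 49 pairs distinct.
But the pair (6,0) repeats: cell (0,3) has L1 = 6, L2 = 0, and cell (1,0) has L1 = 6, L2 = 0.
A repeated pair means some other pair never occurs (only 21 distinct pairs out of 49), so the squares are not orthogonal.
Conclusion: NO.

NO


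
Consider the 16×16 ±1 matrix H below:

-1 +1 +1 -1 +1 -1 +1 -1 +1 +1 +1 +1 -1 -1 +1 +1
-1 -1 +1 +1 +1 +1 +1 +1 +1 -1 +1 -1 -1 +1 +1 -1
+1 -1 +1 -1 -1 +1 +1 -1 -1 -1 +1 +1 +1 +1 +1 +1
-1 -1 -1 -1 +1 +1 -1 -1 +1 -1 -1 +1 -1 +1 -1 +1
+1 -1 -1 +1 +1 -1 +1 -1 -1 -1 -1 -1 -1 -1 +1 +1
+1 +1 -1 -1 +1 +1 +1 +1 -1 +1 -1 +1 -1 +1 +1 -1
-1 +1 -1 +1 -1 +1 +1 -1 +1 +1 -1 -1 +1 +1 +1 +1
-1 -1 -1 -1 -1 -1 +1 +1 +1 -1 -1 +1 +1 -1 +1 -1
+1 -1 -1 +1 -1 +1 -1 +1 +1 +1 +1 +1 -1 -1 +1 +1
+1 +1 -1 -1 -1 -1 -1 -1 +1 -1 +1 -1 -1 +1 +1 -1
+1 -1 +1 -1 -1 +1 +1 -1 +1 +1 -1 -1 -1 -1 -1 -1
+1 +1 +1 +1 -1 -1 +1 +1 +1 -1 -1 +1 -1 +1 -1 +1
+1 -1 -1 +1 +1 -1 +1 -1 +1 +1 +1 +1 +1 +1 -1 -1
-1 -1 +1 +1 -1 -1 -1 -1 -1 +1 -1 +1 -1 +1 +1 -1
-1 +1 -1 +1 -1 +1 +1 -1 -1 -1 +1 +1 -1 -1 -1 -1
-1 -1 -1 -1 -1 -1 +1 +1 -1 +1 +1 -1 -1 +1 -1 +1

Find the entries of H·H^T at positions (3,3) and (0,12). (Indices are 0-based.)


Row 0 of H: [-1, 1, 1, -1, 1, -1, 1, -1, 1, 1, 1, 1, -1, -1, 1, 1].
Row 3 of H: [-1, -1, -1, -1, 1, 1, -1, -1, 1, -1, -1, 1, -1, 1, -1, 1].
Row 12 of H: [1, -1, -1, 1, 1, -1, 1, -1, 1, 1, 1, 1, 1, 1, -1, -1].
(H·H^T)[3][3] = Σ_j H[3][j]·H[3][j] = (-1)² + (-1)² + (-1)² + (-1)² + (1)² + (1)² + (-1)² + (-1)² + (1)² + (-1)² + (-1)² + (1)² + (-1)² + (1)² + (-1)² + (1)² = 1 + 1 + 1 + 1 + 1 + 1 + 1 + 1 + 1 + 1 + 1 + 1 + 1 + 1 + 1 + 1 = 16.
(H·H^T)[0][12] = Σ_j H[0][j]·H[12][j] = (-1)·(1) + (1)·(-1) + (1)·(-1) + (-1)·(1) + (1)·(1) + (-1)·(-1) + (1)·(1) + (-1)·(-1) + (1)·(1) + (1)·(1) + (1)·(1) + (1)·(1) + (-1)·(1) + (-1)·(1) + (1)·(-1) + (1)·(-1) = -1 + -1 + -1 + -1 + 1 + 1 + 1 + 1 + 1 + 1 + 1 + 1 + -1 + -1 + -1 + -1 = 0.
So rows 0 and 12 are orthogonal; the diagonal entry equals n = 16.

(3,3) entry = 16; (0,12) entry = 0.


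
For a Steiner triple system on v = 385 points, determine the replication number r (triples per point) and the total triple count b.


An STS(v) is a 2-(v, 3, 1) BIBD: block size k = 3, λ = 1.
Replication: r(k − 1) = λ(v − 1) ⇒ r·2 = 385 − 1 = 384 ⇒ r = 192.
Block count: b = v(v − 1)/6 = 385·384/6 = 147840/6 = 24640.

r = 192, b = 24640.


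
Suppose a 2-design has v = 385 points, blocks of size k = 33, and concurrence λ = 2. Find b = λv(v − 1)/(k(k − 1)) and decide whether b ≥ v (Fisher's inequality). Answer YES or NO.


r = λ(v − 1)/(k − 1) = 2·384/32 = 24.
b = vr/k = 385·24/33 = 280.
Fisher's inequality: b ≥ v ⇔ 280 ≥ 385? NO.

NO


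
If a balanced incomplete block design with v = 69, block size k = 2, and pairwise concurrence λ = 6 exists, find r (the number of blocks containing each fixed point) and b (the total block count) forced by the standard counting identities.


Any 2-(v, k, λ) BIBD satisfies two necessary conditions:
  (i)  Each point sits in r blocks, and counting incidences through any fixed point gives r(k − 1) = λ(v − 1), so r = λ(v − 1)/(k − 1).
  (ii) Total incidences bk = vr, so b = vr/k.
Step 1: r = λ(v − 1)/(k − 1) = 6·(69 − 1)/(2 − 1) = 6·68/1 = 408/1 = 408.
Step 2: b = vr/k = 69·408/2 = 28152/2 = 14076.
Check integrality: r = 408 ∈ Z ✓, b = 14076 ∈ Z ✓.
(These identities are necessary conditions: they determine r and b for any design with these parameters, but do not by themselves prove that one exists.)

r = 408, b = 14076.


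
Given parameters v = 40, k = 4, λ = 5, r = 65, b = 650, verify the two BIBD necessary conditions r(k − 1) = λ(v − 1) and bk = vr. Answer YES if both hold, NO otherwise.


Condition (i): r(k − 1) = 65·3 = 195; λ(v − 1) = 5·39 = 195. Match? YES.
Condition (ii): bk = 650·4 = 2600; vr = 40·65 = 2600. Match? YES.
Both conditions hold? YES.

YES


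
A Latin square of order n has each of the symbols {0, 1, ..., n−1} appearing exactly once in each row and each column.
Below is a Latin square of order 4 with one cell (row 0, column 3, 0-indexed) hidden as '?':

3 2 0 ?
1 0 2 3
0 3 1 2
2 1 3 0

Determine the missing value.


Row 0 contains symbols [0, 2, 3] — missing [1].
Column 3 contains symbols [0, 2, 3] — missing [1].
The missing symbol must appear in both missing sets; intersection = [1].
Therefore the hidden value is 1.

Missing value = 1.


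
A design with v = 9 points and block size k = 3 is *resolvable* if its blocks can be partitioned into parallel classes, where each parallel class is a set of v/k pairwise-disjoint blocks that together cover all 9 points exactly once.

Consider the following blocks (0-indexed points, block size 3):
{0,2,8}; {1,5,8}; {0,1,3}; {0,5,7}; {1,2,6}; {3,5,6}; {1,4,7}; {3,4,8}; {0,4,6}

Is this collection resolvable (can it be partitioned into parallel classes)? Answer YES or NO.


v = 9, block size k = 3, number of blocks = 9.
For resolvability, blocks must partition into parallel classes of size v/k = 3.
Total blocks must therefore be a multiple of 3: 9 = 3·3 + 0 ⇒ divisible ✓.
Consider block {1,5,8}. The only other block(s) in the collection disjoint from it are {0,4,6} — just 1 block(s). Any parallel class containing {1,5,8} would need 2 other blocks each disjoint from it, so no parallel class of size 3 can contain {1,5,8}.
Since every block must belong to some parallel class in a resolution, the collection cannot be partitioned into parallel classes.
Resolvable? NO.

NO


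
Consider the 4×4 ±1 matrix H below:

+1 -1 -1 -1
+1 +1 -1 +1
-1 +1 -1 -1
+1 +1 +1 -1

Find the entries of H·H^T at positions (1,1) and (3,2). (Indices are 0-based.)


Row 1 of H: [1, 1, -1, 1].
Row 2 of H: [-1, 1, -1, -1].
Row 3 of H: [1, 1, 1, -1].
(H·H^T)[1][1] = Σ_j H[1][j]·H[1][j] = (1)² + (1)² + (-1)² + (1)² = 1 + 1 + 1 + 1 = 4.
(H·H^T)[3][2] = Σ_j H[3][j]·H[2][j] = (1)·(-1) + (1)·(1) + (1)·(-1) + (-1)·(-1) = -1 + 1 + -1 + 1 = 0.
So rows 3 and 2 are orthogonal; the diagonal entry equals n = 4.

(1,1) entry = 4; (3,2) entry = 0.


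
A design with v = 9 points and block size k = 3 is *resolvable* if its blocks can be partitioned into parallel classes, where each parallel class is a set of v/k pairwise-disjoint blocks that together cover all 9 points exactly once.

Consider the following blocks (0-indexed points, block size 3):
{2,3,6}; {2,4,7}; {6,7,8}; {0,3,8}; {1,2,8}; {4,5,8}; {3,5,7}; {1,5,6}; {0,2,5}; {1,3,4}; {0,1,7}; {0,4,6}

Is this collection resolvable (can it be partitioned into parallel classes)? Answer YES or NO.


v = 9, block size k = 3, number of blocks = 12.
For resolvability, blocks must partition into parallel classes of size v/k = 3.
Total blocks must therefore be a multiple of 3: 12 = 3·4 + 0 ⇒ divisible ✓.
Greedy packing gives 4 candidate class(es). Each should be a full parallel class (size 3, covers all 9 points).
  Class 1 (3 blocks): {2,3,6}; {4,5,8}; {0,1,7}. Points covered: [0, 1, 2, 3, 4, 5, 6, 7, 8].
  Class 2 (3 blocks): {2,4,7}; {0,3,8}; {1,5,6}. Points covered: [0, 1, 2, 3, 4, 5, 6, 7, 8].
  Class 3 (3 blocks): {6,7,8}; {0,2,5}; {1,3,4}. Points covered: [0, 1, 2, 3, 4, 5, 6, 7, 8].
  Class 4 (3 blocks): {1,2,8}; {3,5,7}; {0,4,6}. Points covered: [0, 1, 2, 3, 4, 5, 6, 7, 8].
All classes full (size 3)? YES. All classes cover every point? YES.
Resolvable? YES.

YES


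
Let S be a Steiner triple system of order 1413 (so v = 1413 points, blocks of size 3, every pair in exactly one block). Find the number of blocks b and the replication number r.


An STS(v) is a 2-(v, 3, 1) BIBD: block size k = 3, λ = 1.
Replication: r(k − 1) = λ(v − 1) ⇒ r·2 = 1413 − 1 = 1412 ⇒ r = 706.
Block count: b = v(v − 1)/6 = 1413·1412/6 = 1995156/6 = 332526.

r = 706, b = 332526.


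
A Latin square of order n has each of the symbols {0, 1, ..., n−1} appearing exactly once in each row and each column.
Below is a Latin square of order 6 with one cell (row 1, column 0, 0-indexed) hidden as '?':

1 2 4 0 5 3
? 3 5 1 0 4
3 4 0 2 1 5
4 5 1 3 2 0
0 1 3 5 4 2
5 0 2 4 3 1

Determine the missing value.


Row 1 contains symbols [0, 1, 3, 4, 5] — missing [2].
Column 0 contains symbols [0, 1, 3, 4, 5] — missing [2].
The missing symbol must appear in both missing sets; intersection = [2].
Therefore the hidden value is 2.

Missing value = 2.


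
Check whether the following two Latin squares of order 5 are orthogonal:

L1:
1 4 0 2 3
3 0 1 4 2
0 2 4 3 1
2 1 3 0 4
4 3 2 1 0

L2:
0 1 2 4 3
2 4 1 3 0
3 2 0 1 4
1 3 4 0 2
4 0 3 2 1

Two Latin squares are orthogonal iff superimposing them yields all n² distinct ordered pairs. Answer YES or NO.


Form the n² = 25 superimposed pairs (L1[i][j], L2[i][j]), row by row (rows and columns indexed from 0):
row 0: (1,0) (4,1) (0,2) (2,4) (3,3)
row 1: (3,2) (0,4) (1,1) (4,3) (2,0)
row 2: (0,3) (2,2) (4,0) (3,1) (1,4)
row 3: (2,1) (1,3) (3,4) (0,0) (4,2)
row 4: (4,4) (3,0) (2,3) (1,2) (0,1)
Orthogonality requires all 25 pairs distinct.
Check by first coordinate: for each symbol s of L1, list the L2 entries in the n cells where L1 = s; they must all differ.
  L1 = 0: L2 entries (in reading order) 2, 4, 3, 0, 1 — all 5 distinct ✓
  L1 = 1: L2 entries (in reading order) 0, 1, 4, 3, 2 — all 5 distinct ✓
  L1 = 2: L2 entries (in reading order) 4, 0, 2, 1, 3 — all 5 distinct ✓
  L1 = 3: L2 entries (in reading order) 3, 2, 1, 4, 0 — all 5 distinct ✓
  L1 = 4: L2 entries (in reading order) 1, 3, 0, 2, 4 — all 5 distinct ✓
Every symbol of L1 meets every symbol of L2 exactly once, so all 25 pairs are distinct (25 of 25).
Conclusion: YES.

YES


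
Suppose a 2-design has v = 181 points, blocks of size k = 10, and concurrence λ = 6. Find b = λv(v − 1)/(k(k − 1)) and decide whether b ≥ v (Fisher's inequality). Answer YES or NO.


r = λ(v − 1)/(k − 1) = 6·180/9 = 120.
b = vr/k = 181·120/10 = 2172.
Fisher's inequality: b ≥ v ⇔ 2172 ≥ 181? YES.

YES


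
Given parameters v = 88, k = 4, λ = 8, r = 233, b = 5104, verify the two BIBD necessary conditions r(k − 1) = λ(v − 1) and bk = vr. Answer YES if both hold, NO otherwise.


Condition (i): r(k − 1) = 233·3 = 699; λ(v − 1) = 8·87 = 696. Match? NO.
Condition (ii): bk = 5104·4 = 20416; vr = 88·233 = 20504. Match? NO.
Both conditions hold? NO.

NO


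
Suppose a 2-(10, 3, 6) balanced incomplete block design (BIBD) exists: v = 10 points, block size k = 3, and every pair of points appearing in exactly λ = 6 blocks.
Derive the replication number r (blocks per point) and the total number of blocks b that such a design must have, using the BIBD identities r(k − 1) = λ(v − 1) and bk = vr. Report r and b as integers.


Any 2-(v, k, λ) BIBD satisfies two necessary conditions:
  (i)  Each point sits in r blocks, and counting incidences through any fixed point gives r(k − 1) = λ(v − 1), so r = λ(v − 1)/(k − 1).
  (ii) Total incidences bk = vr, so b = vr/k.
Step 1: r = λ(v − 1)/(k − 1) = 6·(10 − 1)/(3 − 1) = 6·9/2 = 54/2 = 27.
Step 2: b = vr/k = 10·27/3 = 270/3 = 90.
Check integrality: r = 27 ∈ Z ✓, b = 90 ∈ Z ✓.
(These identities are necessary conditions: they determine r and b for any design with these parameters, but do not by themselves prove that one exists.)

r = 27, b = 90.
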